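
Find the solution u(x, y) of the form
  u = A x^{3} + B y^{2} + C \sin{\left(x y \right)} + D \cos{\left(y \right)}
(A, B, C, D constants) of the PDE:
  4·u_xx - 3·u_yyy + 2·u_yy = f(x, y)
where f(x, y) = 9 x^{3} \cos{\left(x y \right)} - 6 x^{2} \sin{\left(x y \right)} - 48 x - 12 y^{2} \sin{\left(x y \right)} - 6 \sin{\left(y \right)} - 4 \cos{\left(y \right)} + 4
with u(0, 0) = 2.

Substitute the ansatz u = A x^{3} + B y^{2} + C \sin{\left(x y \right)} + D \cos{\left(y \right)} into the left-hand side.
Derivatives of the ansatz:
  u_xx = 6 A x - C y^{2} \sin{\left(x y \right)}
  u_yyy = - C x^{3} \cos{\left(x y \right)} + D \sin{\left(y \right)}
  u_yy = 2 B - C x^{2} \sin{\left(x y \right)} - D \cos{\left(y \right)}
Term by term:
  4·u_xx = 24 A x - 4 C y^{2} \sin{\left(x y \right)}
  -3·u_yyy = 3 C x^{3} \cos{\left(x y \right)} - 3 D \sin{\left(y \right)}
  2·u_yy = 4 B - 2 C x^{2} \sin{\left(x y \right)} - 2 D \cos{\left(y \right)}
So the left-hand side equals
  24 A x + 4 B + 3 C x^{3} \cos{\left(x y \right)} - 2 C x^{2} \sin{\left(x y \right)} - 4 C y^{2} \sin{\left(x y \right)} - 3 D \sin{\left(y \right)} - 2 D \cos{\left(y \right)}
This must equal f(x, y) = 9 x^{3} \cos{\left(x y \right)} - 6 x^{2} \sin{\left(x y \right)} - 48 x - 12 y^{2} \sin{\left(x y \right)} - 6 \sin{\left(y \right)} - 4 \cos{\left(y \right)} + 4 identically.
Matching coefficients of the independent functions:
  [constant term]:  4 B = 4
  [x]:  24 A = -48
  [x^{2} \sin{\left(x y \right)}]:  - 2 C = -6
  [x^{3} \cos{\left(x y \right)}]:  3 C = 9
  [y^{2} \sin{\left(x y \right)}]:  - 4 C = -12
  [\sin{\left(y \right)}]:  - 3 D = -6
  [\cos{\left(y \right)}]:  - 2 D = -4
Solving: A = -2, B = 1, C = 3, D = 2.
Check against the point condition:
  u(0, 0) = 2  ⟹  D = 2  ✓
Hence u(x, y) = - 2 x^{3} + y^{2} + 3 \sin{\left(x y \right)} + 2 \cos{\left(y \right)}.

Answer: u(x, y) = - 2 x^{3} + y^{2} + 3 \sin{\left(x y \right)} + 2 \cos{\left(y \right)}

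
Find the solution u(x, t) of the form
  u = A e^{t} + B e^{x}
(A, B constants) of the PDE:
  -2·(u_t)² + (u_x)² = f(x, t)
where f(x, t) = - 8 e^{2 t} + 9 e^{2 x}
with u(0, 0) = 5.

Answer: u(x, t) = 2 e^{t} + 3 e^{x}

Derivation:
Substitute the ansatz u = A e^{t} + B e^{x} into the left-hand side.
Derivatives of the ansatz:
  u_t = A e^{t}
  u_x = B e^{x}
Term by term:
  -2·(u_t)² = - 2 A^{2} e^{2 t}
  (u_x)² = B^{2} e^{2 x}
So the left-hand side equals
  - 2 A^{2} e^{2 t} + B^{2} e^{2 x}
This must equal f(x, t) = - 8 e^{2 t} + 9 e^{2 x} identically.
Matching coefficients of the independent functions:
  [e^{2 t}]:  - 2 A^{2} = -8
  [e^{2 x}]:  B^{2} = 9
These equations allow (A, B) = (-2, -3) or (-2, 3) or (2, -3) or (2, 3).
Impose the point condition(s):
  u(0, 0) = 5  ⟹  A + B = 5
Only A = 2, B = 3 satisfies everything.
Hence u(x, t) = 2 e^{t} + 3 e^{x}.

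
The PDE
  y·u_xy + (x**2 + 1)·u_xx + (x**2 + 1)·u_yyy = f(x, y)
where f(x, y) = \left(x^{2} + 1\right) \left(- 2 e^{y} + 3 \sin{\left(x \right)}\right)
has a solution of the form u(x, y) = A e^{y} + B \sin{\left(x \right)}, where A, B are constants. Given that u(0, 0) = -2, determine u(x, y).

Answer: u(x, y) = - 2 e^{y} - 3 \sin{\left(x \right)}

Derivation:
Substitute the ansatz u = A e^{y} + B \sin{\left(x \right)} into the left-hand side.
Derivatives of the ansatz:
  u_xy = 0
  u_xx = - B \sin{\left(x \right)}
  u_yyy = A e^{y}
Term by term:
  y·u_xy = 0
  (x**2 + 1)·u_xx = - B x^{2} \sin{\left(x \right)} - B \sin{\left(x \right)}
  (x**2 + 1)·u_yyy = A x^{2} e^{y} + A e^{y}
So the left-hand side equals
  A x^{2} e^{y} + A e^{y} - B x^{2} \sin{\left(x \right)} - B \sin{\left(x \right)}
This must equal f(x, y) identically; expanded, f = - 2 x^{2} e^{y} + 3 x^{2} \sin{\left(x \right)} - 2 e^{y} + 3 \sin{\left(x \right)}.
Matching coefficients of the independent functions:
  [x^{2} e^{y}, e^{y}]:  A = -2
  [x^{2} \sin{\left(x \right)}, \sin{\left(x \right)}]:  - B = 3
Solving: A = -2, B = -3.
Check against the point condition:
  u(0, 0) = -2  ⟹  A = -2  ✓
Hence u(x, y) = - 2 e^{y} - 3 \sin{\left(x \right)}.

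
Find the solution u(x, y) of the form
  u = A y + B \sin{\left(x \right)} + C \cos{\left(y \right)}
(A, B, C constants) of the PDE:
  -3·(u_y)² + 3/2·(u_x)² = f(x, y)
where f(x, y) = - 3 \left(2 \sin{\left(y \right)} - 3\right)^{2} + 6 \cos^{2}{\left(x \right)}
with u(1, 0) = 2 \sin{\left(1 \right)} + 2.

Substitute the ansatz u = A y + B \sin{\left(x \right)} + C \cos{\left(y \right)} into the left-hand side.
Derivatives of the ansatz:
  u_y = A - C \sin{\left(y \right)}
  u_x = B \cos{\left(x \right)}
Term by term:
  -3·(u_y)² = - 3 A^{2} + 6 A C \sin{\left(y \right)} - 3 C^{2} \sin^{2}{\left(y \right)}
  3/2·(u_x)² = \frac{3 B^{2} \cos^{2}{\left(x \right)}}{2}
So the left-hand side equals
  - 3 A^{2} + 6 A C \sin{\left(y \right)} + \frac{3 B^{2} \cos^{2}{\left(x \right)}}{2} - 3 C^{2} \sin^{2}{\left(y \right)}
This must equal f(x, y) identically; expanded, f = - 12 \sin^{2}{\left(y \right)} + 36 \sin{\left(y \right)} + 6 \cos^{2}{\left(x \right)} - 27.
Matching coefficients of the independent functions:
  [constant term]:  - 3 A^{2} = -27
  [\sin{\left(y \right)}]:  6 A C = 36
  [\sin^{2}{\left(y \right)}]:  - 3 C^{2} = -12
  [\cos^{2}{\left(x \right)}]:  \frac{3 B^{2}}{2} = 6
These equations allow (A, B, C) = (-3, -2, -2) or (-3, 2, -2) or (3, -2, 2) or (3, 2, 2).
Impose the point condition(s):
  u(1, 0) = 2 \sin{\left(1 \right)} + 2  ⟹  B \sin{\left(1 \right)} + C = 2 \sin{\left(1 \right)} + 2
Only A = 3, B = 2, C = 2 satisfies everything.
Hence u(x, y) = 3 y + 2 \sin{\left(x \right)} + 2 \cos{\left(y \right)}.

Answer: u(x, y) = 3 y + 2 \sin{\left(x \right)} + 2 \cos{\left(y \right)}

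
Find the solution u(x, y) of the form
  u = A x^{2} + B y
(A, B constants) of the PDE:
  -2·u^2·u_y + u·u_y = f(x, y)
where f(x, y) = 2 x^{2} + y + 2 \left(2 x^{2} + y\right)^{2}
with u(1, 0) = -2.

Answer: u(x, y) = - 2 x^{2} - y

Derivation:
Substitute the ansatz u = A x^{2} + B y into the left-hand side.
Derivatives of the ansatz:
  u_y = B
Term by term:
  -2·u^2·u_y = - 2 A^{2} B x^{4} - 4 A B^{2} x^{2} y - 2 B^{3} y^{2}
  u·u_y = A B x^{2} + B^{2} y
So the left-hand side equals
  - 2 A^{2} B x^{4} - 4 A B^{2} x^{2} y + A B x^{2} - 2 B^{3} y^{2} + B^{2} y
This must equal f(x, y) identically; expanded, f = 8 x^{4} + 8 x^{2} y + 2 x^{2} + 2 y^{2} + y.
Matching coefficients of the independent functions:
  [x^{2}]:  A B = 2
  [x^{4}]:  - 2 A^{2} B = 8
  [y]:  B^{2} = 1
  [y^{2}]:  - 2 B^{3} = 2
  [x^{2} y]:  - 4 A B^{2} = 8
Solving: A = -2, B = -1.
Check against the point condition:
  u(1, 0) = -2  ⟹  A = -2  ✓
Hence u(x, y) = - 2 x^{2} - y.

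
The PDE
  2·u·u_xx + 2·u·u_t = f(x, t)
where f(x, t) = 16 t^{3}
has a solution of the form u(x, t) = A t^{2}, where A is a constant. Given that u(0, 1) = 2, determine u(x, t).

Substitute the ansatz u = A t^{2} into the left-hand side.
Derivatives of the ansatz:
  u_xx = 0
  u_t = 2 A t
Term by term:
  2·u·u_xx = 0
  2·u·u_t = 4 A^{2} t^{3}
So the left-hand side equals
  4 A^{2} t^{3}
This must equal f(x, t) = 16 t^{3} identically.
Matching coefficients of the independent functions:
  [t^{3}]:  4 A^{2} = 16
These equations allow (A) = (-2) or (2).
Impose the point condition(s):
  u(0, 1) = 2  ⟹  A = 2
Only A = 2 satisfies everything.
Hence u(x, t) = 2 t^{2}.

Answer: u(x, t) = 2 t^{2}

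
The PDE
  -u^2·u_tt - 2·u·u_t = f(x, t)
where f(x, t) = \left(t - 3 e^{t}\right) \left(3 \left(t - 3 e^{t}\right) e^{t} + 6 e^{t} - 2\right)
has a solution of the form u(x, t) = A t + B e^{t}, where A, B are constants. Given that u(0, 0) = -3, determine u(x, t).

Substitute the ansatz u = A t + B e^{t} into the left-hand side.
Derivatives of the ansatz:
  u_tt = B e^{t}
  u_t = A + B e^{t}
Term by term:
  -u^2·u_tt = - A^{2} B t^{2} e^{t} - 2 A B^{2} t e^{2 t} - B^{3} e^{3 t}
  -2·u·u_t = - 2 A^{2} t - 2 A B t e^{t} - 2 A B e^{t} - 2 B^{2} e^{2 t}
So the left-hand side equals
  - A^{2} B t^{2} e^{t} - 2 A^{2} t - 2 A B^{2} t e^{2 t} - 2 A B t e^{t} - 2 A B e^{t} - B^{3} e^{3 t} - 2 B^{2} e^{2 t}
This must equal f(x, t) identically; expanded, f = 3 t^{2} e^{t} - 18 t e^{2 t} + 6 t e^{t} - 2 t + 27 e^{3 t} - 18 e^{2 t} + 6 e^{t}.
Matching coefficients of the independent functions:
  [t]:  - 2 A^{2} = -2
  [t e^{t}, e^{t}]:  - 2 A B = 6
  [t e^{2 t}]:  - 2 A B^{2} = -18
  [t^{2} e^{t}]:  - A^{2} B = 3
  [e^{2 t}]:  - 2 B^{2} = -18
  [e^{3 t}]:  - B^{3} = 27
Solving: A = 1, B = -3.
Check against the point condition:
  u(0, 0) = -3  ⟹  B = -3  ✓
Hence u(x, t) = t - 3 e^{t}.

Answer: u(x, t) = t - 3 e^{t}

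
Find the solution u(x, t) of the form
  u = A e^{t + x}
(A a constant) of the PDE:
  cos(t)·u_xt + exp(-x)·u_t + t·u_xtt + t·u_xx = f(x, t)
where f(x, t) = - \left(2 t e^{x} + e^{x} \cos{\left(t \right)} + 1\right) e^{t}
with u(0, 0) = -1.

Substitute the ansatz u = A e^{t + x} into the left-hand side.
Derivatives of the ansatz:
  u_xt = A e^{t} e^{x}
  u_t = A e^{t} e^{x}
  u_xtt = A e^{t} e^{x}
  u_xx = A e^{t} e^{x}
Term by term:
  cos(t)·u_xt = A e^{t} e^{x} \cos{\left(t \right)}
  exp(-x)·u_t = A e^{t}
  t·u_xtt = A t e^{t} e^{x}
  t·u_xx = A t e^{t} e^{x}
So the left-hand side equals
  2 A t e^{t} e^{x} + A e^{t} e^{x} \cos{\left(t \right)} + A e^{t}
This must equal f(x, t) identically; expanded, f = - 2 t e^{t} e^{x} - e^{t} e^{x} \cos{\left(t \right)} - e^{t}.
Matching coefficients of the independent functions:
  [t e^{t} e^{x}]:  2 A = -2
  [e^{t} e^{x} \cos{\left(t \right)}, e^{t}]:  A = -1
Solving: A = -1.
Check against the point condition:
  u(0, 0) = -1  ⟹  A = -1  ✓
Hence u(x, t) = - e^{t + x}.

Answer: u(x, t) = - e^{t + x}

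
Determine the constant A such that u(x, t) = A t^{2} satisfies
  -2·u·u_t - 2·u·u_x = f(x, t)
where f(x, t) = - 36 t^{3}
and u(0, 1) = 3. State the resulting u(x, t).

Answer: u(x, t) = 3 t^{2}

Derivation:
Substitute the ansatz u = A t^{2} into the left-hand side.
Derivatives of the ansatz:
  u_t = 2 A t
  u_x = 0
Term by term:
  -2·u·u_t = - 4 A^{2} t^{3}
  -2·u·u_x = 0
So the left-hand side equals
  - 4 A^{2} t^{3}
This must equal f(x, t) = - 36 t^{3} identically.
Matching coefficients of the independent functions:
  [t^{3}]:  - 4 A^{2} = -36
These equations allow (A) = (-3) or (3).
Impose the point condition(s):
  u(0, 1) = 3  ⟹  A = 3
Only A = 3 satisfies everything.
Hence u(x, t) = 3 t^{2}.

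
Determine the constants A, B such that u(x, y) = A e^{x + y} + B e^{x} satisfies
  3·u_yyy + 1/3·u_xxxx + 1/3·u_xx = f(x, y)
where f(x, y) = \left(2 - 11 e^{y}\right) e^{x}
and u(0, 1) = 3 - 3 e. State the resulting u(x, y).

Substitute the ansatz u = A e^{x + y} + B e^{x} into the left-hand side.
Derivatives of the ansatz:
  u_yyy = A e^{x} e^{y}
  u_xxxx = A e^{x} e^{y} + B e^{x}
  u_xx = A e^{x} e^{y} + B e^{x}
Term by term:
  3·u_yyy = 3 A e^{x} e^{y}
  1/3·u_xxxx = \frac{A e^{x} e^{y}}{3} + \frac{B e^{x}}{3}
  1/3·u_xx = \frac{A e^{x} e^{y}}{3} + \frac{B e^{x}}{3}
So the left-hand side equals
  \frac{11 A e^{x} e^{y}}{3} + \frac{2 B e^{x}}{3}
This must equal f(x, y) identically; expanded, f = - 11 e^{x} e^{y} + 2 e^{x}.
Matching coefficients of the independent functions:
  [e^{x} e^{y}]:  \frac{11 A}{3} = -11
  [e^{x}]:  \frac{2 B}{3} = 2
Solving: A = -3, B = 3.
Check against the point condition:
  u(0, 1) = 3 - 3 e  ⟹  e A + B = 3 - 3 e  ✓
Hence u(x, y) = 3 e^{x} - 3 e^{x + y}.

Answer: u(x, y) = 3 e^{x} - 3 e^{x + y}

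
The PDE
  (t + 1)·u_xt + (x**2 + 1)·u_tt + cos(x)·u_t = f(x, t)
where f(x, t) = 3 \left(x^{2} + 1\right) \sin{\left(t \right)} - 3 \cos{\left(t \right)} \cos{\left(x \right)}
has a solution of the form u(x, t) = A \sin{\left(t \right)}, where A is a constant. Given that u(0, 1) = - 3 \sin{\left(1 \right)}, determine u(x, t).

Substitute the ansatz u = A \sin{\left(t \right)} into the left-hand side.
Derivatives of the ansatz:
  u_xt = 0
  u_tt = - A \sin{\left(t \right)}
  u_t = A \cos{\left(t \right)}
Term by term:
  (t + 1)·u_xt = 0
  (x**2 + 1)·u_tt = - A x^{2} \sin{\left(t \right)} - A \sin{\left(t \right)}
  cos(x)·u_t = A \cos{\left(t \right)} \cos{\left(x \right)}
So the left-hand side equals
  - A x^{2} \sin{\left(t \right)} - A \sin{\left(t \right)} + A \cos{\left(t \right)} \cos{\left(x \right)}
This must equal f(x, t) identically; expanded, f = 3 x^{2} \sin{\left(t \right)} + 3 \sin{\left(t \right)} - 3 \cos{\left(t \right)} \cos{\left(x \right)}.
Matching coefficients of the independent functions:
  [x^{2} \sin{\left(t \right)}, \sin{\left(t \right)}]:  - A = 3
  [\cos{\left(t \right)} \cos{\left(x \right)}]:  A = -3
Solving: A = -3.
Check against the point condition:
  u(0, 1) = - 3 \sin{\left(1 \right)}  ⟹  A \sin{\left(1 \right)} = - 3 \sin{\left(1 \right)}  ✓
Hence u(x, t) = - 3 \sin{\left(t \right)}.

Answer: u(x, t) = - 3 \sin{\left(t \right)}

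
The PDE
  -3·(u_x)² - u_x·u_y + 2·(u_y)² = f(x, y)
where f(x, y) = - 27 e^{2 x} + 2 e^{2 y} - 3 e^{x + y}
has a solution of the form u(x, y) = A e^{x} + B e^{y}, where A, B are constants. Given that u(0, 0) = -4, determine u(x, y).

Substitute the ansatz u = A e^{x} + B e^{y} into the left-hand side.
Derivatives of the ansatz:
  u_x = A e^{x}
  u_y = B e^{y}
Term by term:
  -3·(u_x)² = - 3 A^{2} e^{2 x}
  -u_x·u_y = - A B e^{x} e^{y}
  2·(u_y)² = 2 B^{2} e^{2 y}
So the left-hand side equals
  - 3 A^{2} e^{2 x} - A B e^{x} e^{y} + 2 B^{2} e^{2 y}
This must equal f(x, y) identically; expanded, f = - 27 e^{2 x} - 3 e^{x} e^{y} + 2 e^{2 y}.
Matching coefficients of the independent functions:
  [e^{x} e^{y}]:  - A B = -3
  [e^{2 x}]:  - 3 A^{2} = -27
  [e^{2 y}]:  2 B^{2} = 2
These equations allow (A, B) = (-3, -1) or (3, 1).
Impose the point condition(s):
  u(0, 0) = -4  ⟹  A + B = -4
Only A = -3, B = -1 satisfies everything.
Hence u(x, y) = - 3 e^{x} - e^{y}.

Answer: u(x, y) = - 3 e^{x} - e^{y}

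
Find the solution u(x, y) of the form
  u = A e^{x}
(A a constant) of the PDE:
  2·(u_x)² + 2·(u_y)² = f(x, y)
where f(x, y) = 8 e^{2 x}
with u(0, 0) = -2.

Substitute the ansatz u = A e^{x} into the left-hand side.
Derivatives of the ansatz:
  u_x = A e^{x}
  u_y = 0
Term by term:
  2·(u_x)² = 2 A^{2} e^{2 x}
  2·(u_y)² = 0
So the left-hand side equals
  2 A^{2} e^{2 x}
This must equal f(x, y) = 8 e^{2 x} identically.
Matching coefficients of the independent functions:
  [e^{2 x}]:  2 A^{2} = 8
These equations allow (A) = (-2) or (2).
Impose the point condition(s):
  u(0, 0) = -2  ⟹  A = -2
Only A = -2 satisfies everything.
Hence u(x, y) = - 2 e^{x}.

Answer: u(x, y) = - 2 e^{x}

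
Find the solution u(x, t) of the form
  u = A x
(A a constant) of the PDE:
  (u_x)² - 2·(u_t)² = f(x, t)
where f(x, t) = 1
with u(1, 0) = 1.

Substitute the ansatz u = A x into the left-hand side.
Derivatives of the ansatz:
  u_x = A
  u_t = 0
Term by term:
  (u_x)² = A^{2}
  -2·(u_t)² = 0
So the left-hand side equals
  A^{2}
This must equal f(x, t) = 1 identically.
Matching coefficients of the independent functions:
  [constant term]:  A^{2} = 1
These equations allow (A) = (-1) or (1).
Impose the point condition(s):
  u(1, 0) = 1  ⟹  A = 1
Only A = 1 satisfies everything.
Hence u(x, t) = x.

Answer: u(x, t) = x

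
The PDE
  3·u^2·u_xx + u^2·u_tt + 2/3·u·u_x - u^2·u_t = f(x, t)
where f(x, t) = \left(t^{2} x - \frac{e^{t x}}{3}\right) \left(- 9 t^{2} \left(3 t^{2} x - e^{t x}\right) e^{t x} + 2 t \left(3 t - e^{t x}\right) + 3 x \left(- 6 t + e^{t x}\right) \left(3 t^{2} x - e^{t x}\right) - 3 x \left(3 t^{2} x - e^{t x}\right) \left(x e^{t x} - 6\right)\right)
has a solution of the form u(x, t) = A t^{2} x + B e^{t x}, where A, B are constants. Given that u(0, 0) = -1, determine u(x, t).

Answer: u(x, t) = 3 t^{2} x - e^{t x}

Derivation:
Substitute the ansatz u = A t^{2} x + B e^{t x} into the left-hand side.
Derivatives of the ansatz:
  u_xx = B t^{2} e^{t x}
  u_tt = 2 A x + B x^{2} e^{t x}
  u_x = A t^{2} + B t e^{t x}
  u_t = 2 A t x + B x e^{t x}
Term by term:
  3·u^2·u_xx = 3 A^{2} B t^{6} x^{2} e^{t x} + 6 A B^{2} t^{4} x e^{2 t x} + 3 B^{3} t^{2} e^{3 t x}
  u^2·u_tt = 2 A^{3} t^{4} x^{3} + A^{2} B t^{4} x^{4} e^{t x} + 4 A^{2} B t^{2} x^{2} e^{t x} + 2 A B^{2} t^{2} x^{3} e^{2 t x} + 2 A B^{2} x e^{2 t x} + B^{3} x^{2} e^{3 t x}
  2/3·u·u_x = \frac{2 A^{2} t^{4} x}{3} + \frac{2 A B t^{3} x e^{t x}}{3} + \frac{2 A B t^{2} e^{t x}}{3} + \frac{2 B^{2} t e^{2 t x}}{3}
  -u^2·u_t = - 2 A^{3} t^{5} x^{3} - A^{2} B t^{4} x^{3} e^{t x} - 4 A^{2} B t^{3} x^{2} e^{t x} - 2 A B^{2} t^{2} x^{2} e^{2 t x} - 2 A B^{2} t x e^{2 t x} - B^{3} x e^{3 t x}
So the left-hand side equals
  - 2 A^{3} t^{5} x^{3} + 2 A^{3} t^{4} x^{3} + 3 A^{2} B t^{6} x^{2} e^{t x} + A^{2} B t^{4} x^{4} e^{t x} - A^{2} B t^{4} x^{3} e^{t x} - 4 A^{2} B t^{3} x^{2} e^{t x} + 4 A^{2} B t^{2} x^{2} e^{t x} + \frac{2 A^{2} t^{4} x}{3} + 6 A B^{2} t^{4} x e^{2 t x} + 2 A B^{2} t^{2} x^{3} e^{2 t x} - 2 A B^{2} t^{2} x^{2} e^{2 t x} - 2 A B^{2} t x e^{2 t x} + 2 A B^{2} x e^{2 t x} + \frac{2 A B t^{3} x e^{t x}}{3} + \frac{2 A B t^{2} e^{t x}}{3} + 3 B^{3} t^{2} e^{3 t x} + B^{3} x^{2} e^{3 t x} - B^{3} x e^{3 t x} + \frac{2 B^{2} t e^{2 t x}}{3}
This must equal f(x, t) identically; expanded, f = - 27 t^{6} x^{2} e^{t x} - 54 t^{5} x^{3} - 9 t^{4} x^{4} e^{t x} + 9 t^{4} x^{3} e^{t x} + 54 t^{4} x^{3} + 18 t^{4} x e^{2 t x} + 6 t^{4} x + 36 t^{3} x^{2} e^{t x} - 2 t^{3} x e^{t x} + 6 t^{2} x^{3} e^{2 t x} - 6 t^{2} x^{2} e^{2 t x} - 36 t^{2} x^{2} e^{t x} - 3 t^{2} e^{3 t x} - 2 t^{2} e^{t x} - 6 t x e^{2 t x} + \frac{2 t e^{2 t x}}{3} - x^{2} e^{3 t x} + x e^{3 t x} + 6 x e^{2 t x}.
Matching coefficients of the independent functions:
(each divided by its leading coefficient; functions giving the same equation are listed together)
  [t e^{2 t x}]:  B^{2} - 1 = 0
  [t^{2} e^{t x}, t^{3} x e^{t x}]:  A B + 3 = 0
  [t^{2} e^{3 t x}, x e^{3 t x}, x^{2} e^{3 t x}]:  B^{3} + 1 = 0
  [t^{4} x]:  A^{2} - 9 = 0
  [t^{4} x^{3}, t^{5} x^{3}]:  A^{3} - 27 = 0
  [x e^{2 t x}, t x e^{2 t x}, t^{2} x^{2} e^{2 t x}, …]:  A B^{2} - 3 = 0
  [t^{2} x^{2} e^{t x}, t^{3} x^{2} e^{t x}, t^{4} x^{3} e^{t x}, …]:  A^{2} B + 9 = 0
Solving: A = 3, B = -1.
Check against the point condition:
  u(0, 0) = -1  ⟹  B = -1  ✓
Hence u(x, t) = 3 t^{2} x - e^{t x}.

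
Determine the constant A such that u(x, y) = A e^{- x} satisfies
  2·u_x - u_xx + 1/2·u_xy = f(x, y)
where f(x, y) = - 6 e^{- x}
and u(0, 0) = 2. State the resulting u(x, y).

Substitute the ansatz u = A e^{- x} into the left-hand side.
Derivatives of the ansatz:
  u_x = - A e^{- x}
  u_xx = A e^{- x}
  u_xy = 0
Term by term:
  2·u_x = - 2 A e^{- x}
  -u_xx = - A e^{- x}
  1/2·u_xy = 0
So the left-hand side equals
  - 3 A e^{- x}
This must equal f(x, y) = - 6 e^{- x} identically.
Matching coefficients of the independent functions:
  [e^{- x}]:  - 3 A = -6
Solving: A = 2.
Check against the point condition:
  u(0, 0) = 2  ⟹  A = 2  ✓
Hence u(x, y) = 2 e^{- x}.

Answer: u(x, y) = 2 e^{- x}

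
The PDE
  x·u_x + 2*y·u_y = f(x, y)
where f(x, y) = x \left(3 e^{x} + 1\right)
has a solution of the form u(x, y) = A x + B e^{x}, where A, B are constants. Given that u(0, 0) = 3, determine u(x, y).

Substitute the ansatz u = A x + B e^{x} into the left-hand side.
Derivatives of the ansatz:
  u_x = A + B e^{x}
  u_y = 0
Term by term:
  x·u_x = A x + B x e^{x}
  2*y·u_y = 0
So the left-hand side equals
  A x + B x e^{x}
This must equal f(x, y) identically; expanded, f = 3 x e^{x} + x.
Matching coefficients of the independent functions:
  [x]:  A = 1
  [x e^{x}]:  B = 3
Solving: A = 1, B = 3.
Check against the point condition:
  u(0, 0) = 3  ⟹  B = 3  ✓
Hence u(x, y) = x + 3 e^{x}.

Answer: u(x, y) = x + 3 e^{x}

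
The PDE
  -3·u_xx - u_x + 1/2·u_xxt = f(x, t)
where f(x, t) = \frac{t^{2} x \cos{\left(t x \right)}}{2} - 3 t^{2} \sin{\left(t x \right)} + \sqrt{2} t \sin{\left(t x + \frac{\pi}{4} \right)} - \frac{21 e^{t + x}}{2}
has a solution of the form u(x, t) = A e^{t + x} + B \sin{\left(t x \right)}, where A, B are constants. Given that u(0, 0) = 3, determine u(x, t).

Substitute the ansatz u = A e^{t + x} + B \sin{\left(t x \right)} into the left-hand side.
Derivatives of the ansatz:
  u_xx = A e^{t} e^{x} - B t^{2} \sin{\left(t x \right)}
  u_x = A e^{t} e^{x} + B t \cos{\left(t x \right)}
  u_xxt = A e^{t} e^{x} - B t^{2} x \cos{\left(t x \right)} - 2 B t \sin{\left(t x \right)}
Term by term:
  -3·u_xx = - 3 A e^{t} e^{x} + 3 B t^{2} \sin{\left(t x \right)}
  -u_x = - A e^{t} e^{x} - B t \cos{\left(t x \right)}
  1/2·u_xxt = \frac{A e^{t} e^{x}}{2} - \frac{B t^{2} x \cos{\left(t x \right)}}{2} - B t \sin{\left(t x \right)}
So the left-hand side equals
  - \frac{7 A e^{t} e^{x}}{2} - \frac{B t^{2} x \cos{\left(t x \right)}}{2} + 3 B t^{2} \sin{\left(t x \right)} - B t \sin{\left(t x \right)} - B t \cos{\left(t x \right)}
This must equal f(x, t) identically; expanded, f = \frac{t^{2} x \cos{\left(t x \right)}}{2} - 3 t^{2} \sin{\left(t x \right)} + t \sin{\left(t x \right)} + t \cos{\left(t x \right)} - \frac{21 e^{t} e^{x}}{2}.
Matching coefficients of the independent functions:
  [t \sin{\left(t x \right)}, t \cos{\left(t x \right)}]:  - B = 1
  [t^{2} \sin{\left(t x \right)}]:  3 B = -3
  [e^{t} e^{x}]:  - \frac{7 A}{2} = - \frac{21}{2}
  [t^{2} x \cos{\left(t x \right)}]:  - \frac{B}{2} = \frac{1}{2}
Solving: A = 3, B = -1.
Check against the point condition:
  u(0, 0) = 3  ⟹  A = 3  ✓
Hence u(x, t) = 3 e^{t + x} - \sin{\left(t x \right)}.

Answer: u(x, t) = 3 e^{t + x} - \sin{\left(t x \right)}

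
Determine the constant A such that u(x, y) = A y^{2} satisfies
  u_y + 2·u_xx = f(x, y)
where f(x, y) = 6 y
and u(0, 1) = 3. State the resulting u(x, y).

Substitute the ansatz u = A y^{2} into the left-hand side.
Derivatives of the ansatz:
  u_y = 2 A y
  u_xx = 0
Term by term:
  u_y = 2 A y
  2·u_xx = 0
So the left-hand side equals
  2 A y
This must equal f(x, y) = 6 y identically.
Matching coefficients of the independent functions:
  [y]:  2 A = 6
Solving: A = 3.
Check against the point condition:
  u(0, 1) = 3  ⟹  A = 3  ✓
Hence u(x, y) = 3 y^{2}.

Answer: u(x, y) = 3 y^{2}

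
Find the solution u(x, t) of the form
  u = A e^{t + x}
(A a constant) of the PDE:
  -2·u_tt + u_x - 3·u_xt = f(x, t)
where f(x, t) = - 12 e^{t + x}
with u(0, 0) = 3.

Answer: u(x, t) = 3 e^{t + x}

Derivation:
Substitute the ansatz u = A e^{t + x} into the left-hand side.
Derivatives of the ansatz:
  u_tt = A e^{t} e^{x}
  u_x = A e^{t} e^{x}
  u_xt = A e^{t} e^{x}
Term by term:
  -2·u_tt = - 2 A e^{t} e^{x}
  u_x = A e^{t} e^{x}
  -3·u_xt = - 3 A e^{t} e^{x}
So the left-hand side equals
  - 4 A e^{t} e^{x}
This must equal f(x, t) identically; expanded, f = - 12 e^{t} e^{x}.
Matching coefficients of the independent functions:
  [e^{t} e^{x}]:  - 4 A = -12
Solving: A = 3.
Check against the point condition:
  u(0, 0) = 3  ⟹  A = 3  ✓
Hence u(x, t) = 3 e^{t + x}.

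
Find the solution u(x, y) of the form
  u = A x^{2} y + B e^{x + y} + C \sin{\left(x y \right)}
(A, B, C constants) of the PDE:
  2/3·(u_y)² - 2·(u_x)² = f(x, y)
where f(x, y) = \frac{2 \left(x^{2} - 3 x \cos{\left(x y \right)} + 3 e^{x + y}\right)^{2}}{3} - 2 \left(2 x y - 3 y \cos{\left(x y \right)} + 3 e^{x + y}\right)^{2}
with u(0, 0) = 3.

Answer: u(x, y) = x^{2} y + 3 e^{x + y} - 3 \sin{\left(x y \right)}

Derivation:
Substitute the ansatz u = A x^{2} y + B e^{x + y} + C \sin{\left(x y \right)} into the left-hand side.
Derivatives of the ansatz:
  u_y = A x^{2} + B e^{x} e^{y} + C x \cos{\left(x y \right)}
  u_x = 2 A x y + B e^{x} e^{y} + C y \cos{\left(x y \right)}
Term by term:
  2/3·(u_y)² = \frac{2 A^{2} x^{4}}{3} + \frac{4 A B x^{2} e^{x} e^{y}}{3} + \frac{4 A C x^{3} \cos{\left(x y \right)}}{3} + \frac{2 B^{2} e^{2 x} e^{2 y}}{3} + \frac{4 B C x e^{x} e^{y} \cos{\left(x y \right)}}{3} + \frac{2 C^{2} x^{2} \cos^{2}{\left(x y \right)}}{3}
  -2·(u_x)² = - 8 A^{2} x^{2} y^{2} - 8 A B x y e^{x} e^{y} - 8 A C x y^{2} \cos{\left(x y \right)} - 2 B^{2} e^{2 x} e^{2 y} - 4 B C y e^{x} e^{y} \cos{\left(x y \right)} - 2 C^{2} y^{2} \cos^{2}{\left(x y \right)}
So the left-hand side equals
  \frac{2 A^{2} x^{4}}{3} - 8 A^{2} x^{2} y^{2} + \frac{4 A B x^{2} e^{x} e^{y}}{3} - 8 A B x y e^{x} e^{y} + \frac{4 A C x^{3} \cos{\left(x y \right)}}{3} - 8 A C x y^{2} \cos{\left(x y \right)} - \frac{4 B^{2} e^{2 x} e^{2 y}}{3} + \frac{4 B C x e^{x} e^{y} \cos{\left(x y \right)}}{3} - 4 B C y e^{x} e^{y} \cos{\left(x y \right)} + \frac{2 C^{2} x^{2} \cos^{2}{\left(x y \right)}}{3} - 2 C^{2} y^{2} \cos^{2}{\left(x y \right)}
This must equal f(x, y) identically; expanded, f = \frac{2 x^{4}}{3} - 4 x^{3} \cos{\left(x y \right)} - 8 x^{2} y^{2} + 4 x^{2} e^{x} e^{y} + 6 x^{2} \cos^{2}{\left(x y \right)} + 24 x y^{2} \cos{\left(x y \right)} - 24 x y e^{x} e^{y} - 12 x e^{x} e^{y} \cos{\left(x y \right)} - 18 y^{2} \cos^{2}{\left(x y \right)} + 36 y e^{x} e^{y} \cos{\left(x y \right)} - 12 e^{2 x} e^{2 y}.
Matching coefficients of the independent functions:
  [x^{4}]:  \frac{2 A^{2}}{3} = \frac{2}{3}
  [x^{2} y^{2}]:  - 8 A^{2} = -8
  [x^{2} \cos^{2}{\left(x y \right)}]:  \frac{2 C^{2}}{3} = 6
  [x^{3} \cos{\left(x y \right)}]:  \frac{4 A C}{3} = -4
  [y^{2} \cos^{2}{\left(x y \right)}]:  - 2 C^{2} = -18
  [e^{2 x} e^{2 y}]:  - \frac{4 B^{2}}{3} = -12
  [x y^{2} \cos{\left(x y \right)}]:  - 8 A C = 24
  [x^{2} e^{x} e^{y}]:  \frac{4 A B}{3} = 4
  [x y e^{x} e^{y}]:  - 8 A B = -24
  [x e^{x} e^{y} \cos{\left(x y \right)}]:  \frac{4 B C}{3} = -12
  [y e^{x} e^{y} \cos{\left(x y \right)}]:  - 4 B C = 36
These equations allow (A, B, C) = (-1, -3, 3) or (1, 3, -3).
Impose the point condition(s):
  u(0, 0) = 3  ⟹  B = 3
Only A = 1, B = 3, C = -3 satisfies everything.
Hence u(x, y) = x^{2} y + 3 e^{x + y} - 3 \sin{\left(x y \right)}.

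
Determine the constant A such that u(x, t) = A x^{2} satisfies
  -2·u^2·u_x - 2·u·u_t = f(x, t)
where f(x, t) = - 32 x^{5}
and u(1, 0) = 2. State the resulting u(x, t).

Substitute the ansatz u = A x^{2} into the left-hand side.
Derivatives of the ansatz:
  u_x = 2 A x
  u_t = 0
Term by term:
  -2·u^2·u_x = - 4 A^{3} x^{5}
  -2·u·u_t = 0
So the left-hand side equals
  - 4 A^{3} x^{5}
This must equal f(x, t) = - 32 x^{5} identically.
Matching coefficients of the independent functions:
  [x^{5}]:  - 4 A^{3} = -32
Solving: A = 2.
Check against the point condition:
  u(1, 0) = 2  ⟹  A = 2  ✓
Hence u(x, t) = 2 x^{2}.

Answer: u(x, t) = 2 x^{2}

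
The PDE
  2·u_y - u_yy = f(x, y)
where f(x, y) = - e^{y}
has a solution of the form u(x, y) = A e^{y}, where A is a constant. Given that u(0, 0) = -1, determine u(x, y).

Answer: u(x, y) = - e^{y}

Derivation:
Substitute the ansatz u = A e^{y} into the left-hand side.
Derivatives of the ansatz:
  u_y = A e^{y}
  u_yy = A e^{y}
Term by term:
  2·u_y = 2 A e^{y}
  -u_yy = - A e^{y}
So the left-hand side equals
  A e^{y}
This must equal f(x, y) = - e^{y} identically.
Matching coefficients of the independent functions:
  [e^{y}]:  A = -1
Solving: A = -1.
Check against the point condition:
  u(0, 0) = -1  ⟹  A = -1  ✓
Hence u(x, y) = - e^{y}.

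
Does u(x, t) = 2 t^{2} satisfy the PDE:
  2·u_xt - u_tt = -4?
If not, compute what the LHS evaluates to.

Evaluate each term of the left-hand side for u = 2 t^{2}.
Derivatives:
  u_xt = 0
  u_tt = 4
Terms:
  2·u_xt = 0
  -u_tt = -4
Sum: LHS = -4
This is exactly the given right-hand side, so u is a solution.

Answer: Yes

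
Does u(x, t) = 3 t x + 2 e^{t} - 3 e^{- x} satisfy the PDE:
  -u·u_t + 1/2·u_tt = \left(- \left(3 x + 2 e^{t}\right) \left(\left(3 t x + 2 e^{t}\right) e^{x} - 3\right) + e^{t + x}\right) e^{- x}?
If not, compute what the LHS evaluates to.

Answer: Yes

Derivation:
Evaluate each term of the left-hand side for u = 3 t x + 2 e^{t} - 3 e^{- x}.
Derivatives:
  u_t = 3 x + 2 e^{t}
  u_tt = 2 e^{t}
Terms:
  -u·u_t = - \left(3 x + 2 e^{t}\right) \left(\left(3 t x + 2 e^{t}\right) e^{x} - 3\right) e^{- x}
  1/2·u_tt = e^{t}
Sum: LHS = \left(- \left(3 x + 2 e^{t}\right) \left(\left(3 t x + 2 e^{t}\right) e^{x} - 3\right) + e^{t + x}\right) e^{- x}
This is exactly the given right-hand side, so u is a solution.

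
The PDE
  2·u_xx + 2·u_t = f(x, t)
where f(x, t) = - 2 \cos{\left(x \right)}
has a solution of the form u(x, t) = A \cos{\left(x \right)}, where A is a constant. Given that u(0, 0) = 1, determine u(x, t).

Answer: u(x, t) = \cos{\left(x \right)}

Derivation:
Substitute the ansatz u = A \cos{\left(x \right)} into the left-hand side.
Derivatives of the ansatz:
  u_xx = - A \cos{\left(x \right)}
  u_t = 0
Term by term:
  2·u_xx = - 2 A \cos{\left(x \right)}
  2·u_t = 0
So the left-hand side equals
  - 2 A \cos{\left(x \right)}
This must equal f(x, t) = - 2 \cos{\left(x \right)} identically.
Matching coefficients of the independent functions:
  [\cos{\left(x \right)}]:  - 2 A = -2
Solving: A = 1.
Check against the point condition:
  u(0, 0) = 1  ⟹  A = 1  ✓
Hence u(x, t) = \cos{\left(x \right)}.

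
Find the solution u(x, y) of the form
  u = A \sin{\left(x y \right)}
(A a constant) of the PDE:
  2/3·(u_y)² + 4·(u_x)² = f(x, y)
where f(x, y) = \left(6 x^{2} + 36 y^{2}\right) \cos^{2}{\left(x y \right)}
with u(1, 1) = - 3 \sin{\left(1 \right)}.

Substitute the ansatz u = A \sin{\left(x y \right)} into the left-hand side.
Derivatives of the ansatz:
  u_y = A x \cos{\left(x y \right)}
  u_x = A y \cos{\left(x y \right)}
Term by term:
  2/3·(u_y)² = \frac{2 A^{2} x^{2} \cos^{2}{\left(x y \right)}}{3}
  4·(u_x)² = 4 A^{2} y^{2} \cos^{2}{\left(x y \right)}
So the left-hand side equals
  \frac{2 A^{2} x^{2} \cos^{2}{\left(x y \right)}}{3} + 4 A^{2} y^{2} \cos^{2}{\left(x y \right)}
This must equal f(x, y) identically; expanded, f = 6 x^{2} \cos^{2}{\left(x y \right)} + 36 y^{2} \cos^{2}{\left(x y \right)}.
Matching coefficients of the independent functions:
  [x^{2} \cos^{2}{\left(x y \right)}]:  \frac{2 A^{2}}{3} = 6
  [y^{2} \cos^{2}{\left(x y \right)}]:  4 A^{2} = 36
These equations allow (A) = (-3) or (3).
Impose the point condition(s):
  u(1, 1) = - 3 \sin{\left(1 \right)}  ⟹  A \sin{\left(1 \right)} = - 3 \sin{\left(1 \right)}
Only A = -3 satisfies everything.
Hence u(x, y) = - 3 \sin{\left(x y \right)}.

Answer: u(x, y) = - 3 \sin{\left(x y \right)}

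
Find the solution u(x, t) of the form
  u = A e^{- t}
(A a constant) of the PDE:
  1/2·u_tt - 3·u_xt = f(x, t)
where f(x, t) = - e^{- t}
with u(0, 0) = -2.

Substitute the ansatz u = A e^{- t} into the left-hand side.
Derivatives of the ansatz:
  u_tt = A e^{- t}
  u_xt = 0
Term by term:
  1/2·u_tt = \frac{A e^{- t}}{2}
  -3·u_xt = 0
So the left-hand side equals
  \frac{A e^{- t}}{2}
This must equal f(x, t) = - e^{- t} identically.
Matching coefficients of the independent functions:
  [e^{- t}]:  \frac{A}{2} = -1
Solving: A = -2.
Check against the point condition:
  u(0, 0) = -2  ⟹  A = -2  ✓
Hence u(x, t) = - 2 e^{- t}.

Answer: u(x, t) = - 2 e^{- t}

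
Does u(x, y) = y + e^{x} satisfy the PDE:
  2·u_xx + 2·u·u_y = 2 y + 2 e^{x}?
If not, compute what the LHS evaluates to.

Evaluate each term of the left-hand side for u = y + e^{x}.
Derivatives:
  u_xx = e^{x}
  u_y = 1
Terms:
  2·u_xx = 2 e^{x}
  2·u·u_y = 2 y + 2 e^{x}
Sum: LHS = 2 y + 4 e^{x}
Given right-hand side: 2 y + 2 e^{x}. Difference LHS − RHS = 2 e^{x} ≠ 0, so u is not a solution.

Answer: No, the LHS evaluates to 2 y + 4 e^{x}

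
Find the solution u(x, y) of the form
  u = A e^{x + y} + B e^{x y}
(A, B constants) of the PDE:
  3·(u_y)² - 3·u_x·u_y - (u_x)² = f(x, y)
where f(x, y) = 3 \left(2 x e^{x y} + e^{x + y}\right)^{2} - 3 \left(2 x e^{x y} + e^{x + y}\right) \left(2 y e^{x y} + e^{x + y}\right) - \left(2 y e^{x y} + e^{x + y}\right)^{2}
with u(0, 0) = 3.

Answer: u(x, y) = 2 e^{x y} + e^{x + y}

Derivation:
Substitute the ansatz u = A e^{x + y} + B e^{x y} into the left-hand side.
Derivatives of the ansatz:
  u_y = A e^{x} e^{y} + B x e^{x y}
  u_x = A e^{x} e^{y} + B y e^{x y}
Term by term:
  3·(u_y)² = 3 A^{2} e^{2 x} e^{2 y} + 6 A B x e^{x} e^{y} e^{x y} + 3 B^{2} x^{2} e^{2 x y}
  -3·u_x·u_y = - 3 A^{2} e^{2 x} e^{2 y} - 3 A B x e^{x} e^{y} e^{x y} - 3 A B y e^{x} e^{y} e^{x y} - 3 B^{2} x y e^{2 x y}
  -(u_x)² = - A^{2} e^{2 x} e^{2 y} - 2 A B y e^{x} e^{y} e^{x y} - B^{2} y^{2} e^{2 x y}
So the left-hand side equals
  - A^{2} e^{2 x} e^{2 y} + 3 A B x e^{x} e^{y} e^{x y} - 5 A B y e^{x} e^{y} e^{x y} + 3 B^{2} x^{2} e^{2 x y} - 3 B^{2} x y e^{2 x y} - B^{2} y^{2} e^{2 x y}
This must equal f(x, y) identically; expanded, f = 12 x^{2} e^{2 x y} - 12 x y e^{2 x y} + 6 x e^{x} e^{y} e^{x y} - 4 y^{2} e^{2 x y} - 10 y e^{x} e^{y} e^{x y} - e^{2 x} e^{2 y}.
Matching coefficients of the independent functions:
  [x^{2} e^{2 x y}]:  3 B^{2} = 12
  [y^{2} e^{2 x y}]:  - B^{2} = -4
  [e^{2 x} e^{2 y}]:  - A^{2} = -1
  [x y e^{2 x y}]:  - 3 B^{2} = -12
  [x e^{x} e^{y} e^{x y}]:  3 A B = 6
  [y e^{x} e^{y} e^{x y}]:  - 5 A B = -10
These equations allow (A, B) = (-1, -2) or (1, 2).
Impose the point condition(s):
  u(0, 0) = 3  ⟹  A + B = 3
Only A = 1, B = 2 satisfies everything.
Hence u(x, y) = 2 e^{x y} + e^{x + y}.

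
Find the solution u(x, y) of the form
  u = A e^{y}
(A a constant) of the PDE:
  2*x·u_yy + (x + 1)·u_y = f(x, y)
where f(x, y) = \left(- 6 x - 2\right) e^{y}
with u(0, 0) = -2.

Substitute the ansatz u = A e^{y} into the left-hand side.
Derivatives of the ansatz:
  u_yy = A e^{y}
  u_y = A e^{y}
Term by term:
  2*x·u_yy = 2 A x e^{y}
  (x + 1)·u_y = A x e^{y} + A e^{y}
So the left-hand side equals
  3 A x e^{y} + A e^{y}
This must equal f(x, y) identically; expanded, f = - 6 x e^{y} - 2 e^{y}.
Matching coefficients of the independent functions:
  [x e^{y}]:  3 A = -6
  [e^{y}]:  A = -2
Solving: A = -2.
Check against the point condition:
  u(0, 0) = -2  ⟹  A = -2  ✓
Hence u(x, y) = - 2 e^{y}.

Answer: u(x, y) = - 2 e^{y}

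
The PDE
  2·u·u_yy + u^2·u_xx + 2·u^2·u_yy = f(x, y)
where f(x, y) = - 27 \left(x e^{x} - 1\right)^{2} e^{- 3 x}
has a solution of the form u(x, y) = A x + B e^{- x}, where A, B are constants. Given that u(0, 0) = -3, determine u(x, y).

Substitute the ansatz u = A x + B e^{- x} into the left-hand side.
Derivatives of the ansatz:
  u_yy = 0
  u_xx = B e^{- x}
Term by term:
  2·u·u_yy = 0
  u^2·u_xx = A^{2} B x^{2} e^{- x} + 2 A B^{2} x e^{- 2 x} + B^{3} e^{- 3 x}
  2·u^2·u_yy = 0
So the left-hand side equals
  A^{2} B x^{2} e^{- x} + 2 A B^{2} x e^{- 2 x} + B^{3} e^{- 3 x}
This must equal f(x, y) identically; expanded, f = - 27 x^{2} e^{- x} + 54 x e^{- 2 x} - 27 e^{- 3 x}.
Matching coefficients of the independent functions:
  [x e^{- 2 x}]:  2 A B^{2} = 54
  [x^{2} e^{- x}]:  A^{2} B = -27
  [e^{- 3 x}]:  B^{3} = -27
Solving: A = 3, B = -3.
Check against the point condition:
  u(0, 0) = -3  ⟹  B = -3  ✓
Hence u(x, y) = 3 x - 3 e^{- x}.

Answer: u(x, y) = 3 x - 3 e^{- x}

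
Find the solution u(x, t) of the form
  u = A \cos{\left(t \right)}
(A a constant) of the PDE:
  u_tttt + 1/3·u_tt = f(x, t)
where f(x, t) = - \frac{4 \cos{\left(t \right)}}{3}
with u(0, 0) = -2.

Substitute the ansatz u = A \cos{\left(t \right)} into the left-hand side.
Derivatives of the ansatz:
  u_tttt = A \cos{\left(t \right)}
  u_tt = - A \cos{\left(t \right)}
Term by term:
  u_tttt = A \cos{\left(t \right)}
  1/3·u_tt = - \frac{A \cos{\left(t \right)}}{3}
So the left-hand side equals
  \frac{2 A \cos{\left(t \right)}}{3}
This must equal f(x, t) = - \frac{4 \cos{\left(t \right)}}{3} identically.
Matching coefficients of the independent functions:
  [\cos{\left(t \right)}]:  \frac{2 A}{3} = - \frac{4}{3}
Solving: A = -2.
Check against the point condition:
  u(0, 0) = -2  ⟹  A = -2  ✓
Hence u(x, t) = - 2 \cos{\left(t \right)}.

Answer: u(x, t) = - 2 \cos{\left(t \right)}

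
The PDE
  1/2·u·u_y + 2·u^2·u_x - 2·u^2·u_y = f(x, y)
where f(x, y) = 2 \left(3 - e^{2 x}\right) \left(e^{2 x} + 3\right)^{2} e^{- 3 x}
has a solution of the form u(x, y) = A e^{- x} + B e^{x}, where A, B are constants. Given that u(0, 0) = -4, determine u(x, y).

Answer: u(x, y) = - e^{x} - 3 e^{- x}

Derivation:
Substitute the ansatz u = A e^{- x} + B e^{x} into the left-hand side.
Derivatives of the ansatz:
  u_y = 0
  u_x = - A e^{- x} + B e^{x}
Term by term:
  1/2·u·u_y = 0
  2·u^2·u_x = - 2 A^{3} e^{- 3 x} - 2 A^{2} B e^{- x} + 2 A B^{2} e^{x} + 2 B^{3} e^{3 x}
  -2·u^2·u_y = 0
So the left-hand side equals
  - 2 A^{3} e^{- 3 x} - 2 A^{2} B e^{- x} + 2 A B^{2} e^{x} + 2 B^{3} e^{3 x}
This must equal f(x, y) identically; expanded, f = - 2 e^{3 x} - 6 e^{x} + 18 e^{- x} + 54 e^{- 3 x}.
Matching coefficients of the independent functions:
  [e^{- 3 x}]:  - 2 A^{3} = 54
  [e^{- x}]:  - 2 A^{2} B = 18
  [e^{x}]:  2 A B^{2} = -6
  [e^{3 x}]:  2 B^{3} = -2
Solving: A = -3, B = -1.
Check against the point condition:
  u(0, 0) = -4  ⟹  A + B = -4  ✓
Hence u(x, y) = - e^{x} - 3 e^{- x}.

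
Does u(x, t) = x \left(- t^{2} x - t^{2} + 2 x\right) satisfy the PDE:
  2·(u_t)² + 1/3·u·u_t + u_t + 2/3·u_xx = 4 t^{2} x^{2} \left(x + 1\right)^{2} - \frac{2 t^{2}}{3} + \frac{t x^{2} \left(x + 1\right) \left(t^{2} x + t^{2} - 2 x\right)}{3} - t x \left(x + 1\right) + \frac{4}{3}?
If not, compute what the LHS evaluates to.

Evaluate each term of the left-hand side for u = x \left(- t^{2} x - t^{2} + 2 x\right).
Derivatives:
  u_t = - 2 t x^{2} - 2 t x
  u_xx = 4 - 2 t^{2}
Terms:
  2·(u_t)² = 8 t^{2} x^{2} \left(x + 1\right)^{2}
  1/3·u·u_t = \frac{2 t x^{2} \left(x + 1\right) \left(t^{2} x + t^{2} - 2 x\right)}{3}
  u_t = - 2 t x \left(x + 1\right)
  2/3·u_xx = \frac{8}{3} - \frac{4 t^{2}}{3}
Sum: LHS = 8 t^{2} x^{2} \left(x + 1\right)^{2} - \frac{4 t^{2}}{3} + \frac{2 t x^{2} \left(x + 1\right) \left(t^{2} x + t^{2} - 2 x\right)}{3} - 2 t x \left(x + 1\right) + \frac{8}{3}
Given right-hand side: 4 t^{2} x^{2} \left(x + 1\right)^{2} - \frac{2 t^{2}}{3} + \frac{t x^{2} \left(x + 1\right) \left(t^{2} x + t^{2} - 2 x\right)}{3} - t x \left(x + 1\right) + \frac{4}{3}. Difference LHS − RHS = 4 t^{2} x^{2} \left(x + 1\right)^{2} - \frac{2 t^{2}}{3} + \frac{t x^{2} \left(x + 1\right) \left(t^{2} x + t^{2} - 2 x\right)}{3} - t x \left(x + 1\right) + \frac{4}{3} ≠ 0, so u is not a solution.

Answer: No, the LHS evaluates to 8 t^{2} x^{2} \left(x + 1\right)^{2} - \frac{4 t^{2}}{3} + \frac{2 t x^{2} \left(x + 1\right) \left(t^{2} x + t^{2} - 2 x\right)}{3} - 2 t x \left(x + 1\right) + \frac{8}{3}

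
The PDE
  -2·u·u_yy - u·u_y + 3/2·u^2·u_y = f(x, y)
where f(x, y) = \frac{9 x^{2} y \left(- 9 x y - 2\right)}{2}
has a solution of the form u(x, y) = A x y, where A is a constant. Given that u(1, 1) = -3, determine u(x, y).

Substitute the ansatz u = A x y into the left-hand side.
Derivatives of the ansatz:
  u_yy = 0
  u_y = A x
Term by term:
  -2·u·u_yy = 0
  -u·u_y = - A^{2} x^{2} y
  3/2·u^2·u_y = \frac{3 A^{3} x^{3} y^{2}}{2}
So the left-hand side equals
  \frac{3 A^{3} x^{3} y^{2}}{2} - A^{2} x^{2} y
This must equal f(x, y) identically; expanded, f = - \frac{81 x^{3} y^{2}}{2} - 9 x^{2} y.
Matching coefficients of the independent functions:
  [x^{2} y]:  - A^{2} = -9
  [x^{3} y^{2}]:  \frac{3 A^{3}}{2} = - \frac{81}{2}
Solving: A = -3.
Check against the point condition:
  u(1, 1) = -3  ⟹  A = -3  ✓
Hence u(x, y) = - 3 x y.

Answer: u(x, y) = - 3 x y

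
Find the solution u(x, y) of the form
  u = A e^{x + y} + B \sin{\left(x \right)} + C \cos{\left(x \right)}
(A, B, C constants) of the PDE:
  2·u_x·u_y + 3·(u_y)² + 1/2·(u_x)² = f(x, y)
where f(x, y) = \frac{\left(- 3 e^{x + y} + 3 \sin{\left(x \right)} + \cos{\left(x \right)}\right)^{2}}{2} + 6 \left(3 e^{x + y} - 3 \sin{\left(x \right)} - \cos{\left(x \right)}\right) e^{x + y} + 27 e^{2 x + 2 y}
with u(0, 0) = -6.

Substitute the ansatz u = A e^{x + y} + B \sin{\left(x \right)} + C \cos{\left(x \right)} into the left-hand side.
Derivatives of the ansatz:
  u_x = A e^{x} e^{y} + B \cos{\left(x \right)} - C \sin{\left(x \right)}
  u_y = A e^{x} e^{y}
Term by term:
  2·u_x·u_y = 2 A^{2} e^{2 x} e^{2 y} + 2 A B e^{x} e^{y} \cos{\left(x \right)} - 2 A C e^{x} e^{y} \sin{\left(x \right)}
  3·(u_y)² = 3 A^{2} e^{2 x} e^{2 y}
  1/2·(u_x)² = \frac{A^{2} e^{2 x} e^{2 y}}{2} + A B e^{x} e^{y} \cos{\left(x \right)} - A C e^{x} e^{y} \sin{\left(x \right)} + \frac{B^{2} \cos^{2}{\left(x \right)}}{2} - B C \sin{\left(x \right)} \cos{\left(x \right)} + \frac{C^{2} \sin^{2}{\left(x \right)}}{2}
So the left-hand side equals
  \frac{11 A^{2} e^{2 x} e^{2 y}}{2} + 3 A B e^{x} e^{y} \cos{\left(x \right)} - 3 A C e^{x} e^{y} \sin{\left(x \right)} + \frac{B^{2} \cos^{2}{\left(x \right)}}{2} - B C \sin{\left(x \right)} \cos{\left(x \right)} + \frac{C^{2} \sin^{2}{\left(x \right)}}{2}
This must equal f(x, y) identically; expanded, f = \frac{99 e^{2 x} e^{2 y}}{2} - 27 e^{x} e^{y} \sin{\left(x \right)} - 9 e^{x} e^{y} \cos{\left(x \right)} + \frac{9 \sin^{2}{\left(x \right)}}{2} + 3 \sin{\left(x \right)} \cos{\left(x \right)} + \frac{\cos^{2}{\left(x \right)}}{2}.
Matching coefficients of the independent functions:
  [e^{2 x} e^{2 y}]:  \frac{11 A^{2}}{2} = \frac{99}{2}
  [\sin{\left(x \right)} \cos{\left(x \right)}]:  - B C = 3
  [e^{x} e^{y} \sin{\left(x \right)}]:  - 3 A C = -27
  [e^{x} e^{y} \cos{\left(x \right)}]:  3 A B = -9
  [\sin^{2}{\left(x \right)}]:  \frac{C^{2}}{2} = \frac{9}{2}
  [\cos^{2}{\left(x \right)}]:  \frac{B^{2}}{2} = \frac{1}{2}
These equations allow (A, B, C) = (-3, 1, -3) or (3, -1, 3).
Impose the point condition(s):
  u(0, 0) = -6  ⟹  A + C = -6
Only A = -3, B = 1, C = -3 satisfies everything.
Hence u(x, y) = - 3 e^{x + y} + \sin{\left(x \right)} - 3 \cos{\left(x \right)}.

Answer: u(x, y) = - 3 e^{x + y} + \sin{\left(x \right)} - 3 \cos{\left(x \right)}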